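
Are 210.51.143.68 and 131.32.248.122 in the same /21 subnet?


Mask: 255.255.248.0
210.51.143.68 AND mask = 210.51.136.0
131.32.248.122 AND mask = 131.32.248.0
No, different subnets (210.51.136.0 vs 131.32.248.0)


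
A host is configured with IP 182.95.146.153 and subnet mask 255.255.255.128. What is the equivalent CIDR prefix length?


Binary: 11111111.11111111.11111111.10000000
Count leading 1s
Prefix: /25


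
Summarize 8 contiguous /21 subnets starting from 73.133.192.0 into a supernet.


Original prefix: /21
Number of subnets: 8 = 2^3
New prefix = 21 - 3 = 18
Supernet: 73.133.192.0/18


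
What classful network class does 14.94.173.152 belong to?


First octet: 14
Binary: 00001110
0xxxxxxx -> Class A (1-126)
Class A, default mask 255.0.0.0 (/8)


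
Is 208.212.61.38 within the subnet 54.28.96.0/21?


Subnet network: 54.28.96.0
Test IP AND mask: 208.212.56.0
No, 208.212.61.38 is not in 54.28.96.0/21


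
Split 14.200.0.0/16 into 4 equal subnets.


New prefix = 16 + 2 = 18
Each subnet has 16384 addresses
  14.200.0.0/18
  14.200.64.0/18
  14.200.128.0/18
  14.200.192.0/18
Subnets: 14.200.0.0/18, 14.200.64.0/18, 14.200.128.0/18, 14.200.192.0/18


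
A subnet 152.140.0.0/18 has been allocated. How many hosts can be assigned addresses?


Host bits = 32 - 18 = 14
Total addresses = 2^14 = 16384
Usable = total - 2 (network and broadcast)
Usable hosts: 16382


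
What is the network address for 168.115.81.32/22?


IP:   10101000.01110011.01010001.00100000
Mask: 11111111.11111111.11111100.00000000
AND operation:
Net:  10101000.01110011.01010000.00000000
Network: 168.115.80.0/22


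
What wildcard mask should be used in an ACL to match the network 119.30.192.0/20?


Subnet mask: 255.255.240.0
Wildcard = 255.255.255.255 - subnet mask
255 - 255 = 0
255 - 255 = 0
255 - 240 = 15
255 - 0 = 255
Wildcard: 0.0.15.255


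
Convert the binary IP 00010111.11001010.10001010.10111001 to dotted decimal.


00010111 = 23
11001010 = 202
10001010 = 138
10111001 = 185
IP: 23.202.138.185


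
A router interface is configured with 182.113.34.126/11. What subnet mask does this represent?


/11 means 11 network bits, 21 host bits
Binary: 11111111111000000000000000000000
Mask: 255.224.0.0


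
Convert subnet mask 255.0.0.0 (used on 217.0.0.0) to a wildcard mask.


Subnet mask: 255.0.0.0
Wildcard = 255.255.255.255 - subnet mask
255 - 255 = 0
255 - 0 = 255
255 - 0 = 255
255 - 0 = 255
Wildcard: 0.255.255.255


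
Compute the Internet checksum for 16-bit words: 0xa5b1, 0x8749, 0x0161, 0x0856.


Sum all words (with carry folding):
+ 0xa5b1 = 0xa5b1
+ 0x8749 = 0x2cfb
+ 0x0161 = 0x2e5c
+ 0x0856 = 0x36b2
One's complement: ~0x36b2
Checksum = 0xc94d


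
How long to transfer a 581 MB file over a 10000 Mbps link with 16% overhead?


Effective throughput = 10000 * (1 - 16/100) = 8400 Mbps
File size in Mb = 581 * 8 = 4648 Mb
Time = 4648 / 8400
Time = 0.5533 seconds


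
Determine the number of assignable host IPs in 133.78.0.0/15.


Host bits = 32 - 15 = 17
Total addresses = 2^17 = 131072
Usable = total - 2 (network and broadcast)
Usable hosts: 131070


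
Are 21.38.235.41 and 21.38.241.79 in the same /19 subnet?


Mask: 255.255.224.0
21.38.235.41 AND mask = 21.38.224.0
21.38.241.79 AND mask = 21.38.224.0
Yes, same subnet (21.38.224.0)


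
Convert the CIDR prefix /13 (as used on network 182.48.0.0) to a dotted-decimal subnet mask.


/13 means 13 network bits, 19 host bits
Binary: 11111111111110000000000000000000
Mask: 255.248.0.0


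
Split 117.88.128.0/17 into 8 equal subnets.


New prefix = 17 + 3 = 20
Each subnet has 4096 addresses
  117.88.128.0/20
  117.88.144.0/20
  117.88.160.0/20
  117.88.176.0/20
  117.88.192.0/20
  117.88.208.0/20
  117.88.224.0/20
  117.88.240.0/20
Subnets: 117.88.128.0/20, 117.88.144.0/20, 117.88.160.0/20, 117.88.176.0/20, 117.88.192.0/20, 117.88.208.0/20, 117.88.224.0/20, 117.88.240.0/20


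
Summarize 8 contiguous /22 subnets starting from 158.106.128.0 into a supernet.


Original prefix: /22
Number of subnets: 8 = 2^3
New prefix = 22 - 3 = 19
Supernet: 158.106.128.0/19


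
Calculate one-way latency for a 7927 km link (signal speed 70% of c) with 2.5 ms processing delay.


Speed = 0.7 * 3e5 km/s = 210000 km/s
Propagation delay = 7927 / 210000 = 0.0377 s = 37.7476 ms
Processing delay = 2.5 ms
Total one-way latency = 40.2476 ms


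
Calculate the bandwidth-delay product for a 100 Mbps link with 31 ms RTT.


BDP = bandwidth * RTT
= 100 Mbps * 31 ms
= 100 * 1e6 * 31 / 1000 bits
= 3100000 bits
= 387500 bytes
= 378.418 KB
BDP = 3100000 bits (387500 bytes)


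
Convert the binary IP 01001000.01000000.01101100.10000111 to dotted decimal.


01001000 = 72
01000000 = 64
01101100 = 108
10000111 = 135
IP: 72.64.108.135


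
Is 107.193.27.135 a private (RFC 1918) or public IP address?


RFC 1918 private ranges:
  10.0.0.0/8 (10.0.0.0 - 10.255.255.255)
  172.16.0.0/12 (172.16.0.0 - 172.31.255.255)
  192.168.0.0/16 (192.168.0.0 - 192.168.255.255)
Public (not in any RFC 1918 range)


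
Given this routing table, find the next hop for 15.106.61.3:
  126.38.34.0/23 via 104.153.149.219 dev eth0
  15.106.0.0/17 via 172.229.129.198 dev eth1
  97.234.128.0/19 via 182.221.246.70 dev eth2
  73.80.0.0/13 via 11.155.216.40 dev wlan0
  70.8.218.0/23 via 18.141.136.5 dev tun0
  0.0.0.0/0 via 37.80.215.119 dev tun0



Longest prefix match for 15.106.61.3:
  /23 126.38.34.0: no
  /17 15.106.0.0: MATCH
  /19 97.234.128.0: no
  /13 73.80.0.0: no
  /23 70.8.218.0: no
  /0 0.0.0.0: MATCH
Selected: next-hop 172.229.129.198 via eth1 (matched /17)


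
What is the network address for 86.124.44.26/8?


IP:   01010110.01111100.00101100.00011010
Mask: 11111111.00000000.00000000.00000000
AND operation:
Net:  01010110.00000000.00000000.00000000
Network: 86.0.0.0/8


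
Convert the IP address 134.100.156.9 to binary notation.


134 = 10000110
100 = 01100100
156 = 10011100
9 = 00001001
Binary: 10000110.01100100.10011100.00001001


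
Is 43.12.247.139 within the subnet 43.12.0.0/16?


Subnet network: 43.12.0.0
Test IP AND mask: 43.12.0.0
Yes, 43.12.247.139 is in 43.12.0.0/16


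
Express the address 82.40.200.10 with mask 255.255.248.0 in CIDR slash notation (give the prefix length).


Binary: 11111111.11111111.11111000.00000000
Count leading 1s
Prefix: /21


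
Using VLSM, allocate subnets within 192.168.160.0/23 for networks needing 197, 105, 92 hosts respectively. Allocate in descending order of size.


197 hosts -> /24 (254 usable): 192.168.160.0/24
105 hosts -> /25 (126 usable): 192.168.161.0/25
92 hosts -> /25 (126 usable): 192.168.161.128/25
Allocation: 192.168.160.0/24 (197 hosts, 254 usable); 192.168.161.0/25 (105 hosts, 126 usable); 192.168.161.128/25 (92 hosts, 126 usable)


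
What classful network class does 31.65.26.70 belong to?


First octet: 31
Binary: 00011111
0xxxxxxx -> Class A (1-126)
Class A, default mask 255.0.0.0 (/8)


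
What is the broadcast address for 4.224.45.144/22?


Network: 4.224.44.0/22
Host bits = 10
Set all host bits to 1:
Broadcast: 4.224.47.255


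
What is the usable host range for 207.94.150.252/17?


Network: 207.94.128.0
Broadcast: 207.94.255.255
First usable = network + 1
Last usable = broadcast - 1
Range: 207.94.128.1 to 207.94.255.254


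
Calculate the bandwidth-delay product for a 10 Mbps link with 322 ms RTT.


BDP = bandwidth * RTT
= 10 Mbps * 322 ms
= 10 * 1e6 * 322 / 1000 bits
= 3220000 bits
= 402500 bytes
= 393.0664 KB
BDP = 3220000 bits (402500 bytes)


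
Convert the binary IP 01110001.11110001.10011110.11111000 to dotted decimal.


01110001 = 113
11110001 = 241
10011110 = 158
11111000 = 248
IP: 113.241.158.248


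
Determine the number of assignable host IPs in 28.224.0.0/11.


Host bits = 32 - 11 = 21
Total addresses = 2^21 = 2097152
Usable = total - 2 (network and broadcast)
Usable hosts: 2097150


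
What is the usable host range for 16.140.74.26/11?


Network: 16.128.0.0
Broadcast: 16.159.255.255
First usable = network + 1
Last usable = broadcast - 1
Range: 16.128.0.1 to 16.159.255.254


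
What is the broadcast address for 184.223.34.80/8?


Network: 184.0.0.0/8
Host bits = 24
Set all host bits to 1:
Broadcast: 184.255.255.255


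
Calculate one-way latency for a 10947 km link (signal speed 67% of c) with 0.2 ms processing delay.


Speed = 0.67 * 3e5 km/s = 201000 km/s
Propagation delay = 10947 / 201000 = 0.0545 s = 54.4627 ms
Processing delay = 0.2 ms
Total one-way latency = 54.6627 ms


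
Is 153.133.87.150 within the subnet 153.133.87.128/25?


Subnet network: 153.133.87.128
Test IP AND mask: 153.133.87.128
Yes, 153.133.87.150 is in 153.133.87.128/25


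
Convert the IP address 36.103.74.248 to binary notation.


36 = 00100100
103 = 01100111
74 = 01001010
248 = 11111000
Binary: 00100100.01100111.01001010.11111000


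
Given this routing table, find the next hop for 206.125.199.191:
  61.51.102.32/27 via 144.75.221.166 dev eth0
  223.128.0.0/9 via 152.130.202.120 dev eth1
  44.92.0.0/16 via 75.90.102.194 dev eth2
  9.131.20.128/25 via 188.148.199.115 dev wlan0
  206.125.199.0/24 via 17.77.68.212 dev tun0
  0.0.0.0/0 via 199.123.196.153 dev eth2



Longest prefix match for 206.125.199.191:
  /27 61.51.102.32: no
  /9 223.128.0.0: no
  /16 44.92.0.0: no
  /25 9.131.20.128: no
  /24 206.125.199.0: MATCH
  /0 0.0.0.0: MATCH
Selected: next-hop 17.77.68.212 via tun0 (matched /24)


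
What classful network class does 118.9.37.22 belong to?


First octet: 118
Binary: 01110110
0xxxxxxx -> Class A (1-126)
Class A, default mask 255.0.0.0 (/8)


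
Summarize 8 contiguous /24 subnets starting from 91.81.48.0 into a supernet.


Original prefix: /24
Number of subnets: 8 = 2^3
New prefix = 24 - 3 = 21
Supernet: 91.81.48.0/21


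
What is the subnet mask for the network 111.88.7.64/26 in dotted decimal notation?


/26 means 26 network bits, 6 host bits
Binary: 11111111111111111111111111000000
Mask: 255.255.255.192


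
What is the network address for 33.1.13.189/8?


IP:   00100001.00000001.00001101.10111101
Mask: 11111111.00000000.00000000.00000000
AND operation:
Net:  00100001.00000000.00000000.00000000
Network: 33.0.0.0/8


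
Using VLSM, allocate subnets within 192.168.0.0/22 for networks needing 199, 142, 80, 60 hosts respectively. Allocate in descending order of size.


199 hosts -> /24 (254 usable): 192.168.0.0/24
142 hosts -> /24 (254 usable): 192.168.1.0/24
80 hosts -> /25 (126 usable): 192.168.2.0/25
60 hosts -> /26 (62 usable): 192.168.2.128/26
Allocation: 192.168.0.0/24 (199 hosts, 254 usable); 192.168.1.0/24 (142 hosts, 254 usable); 192.168.2.0/25 (80 hosts, 126 usable); 192.168.2.128/26 (60 hosts, 62 usable)


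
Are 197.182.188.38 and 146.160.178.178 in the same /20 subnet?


Mask: 255.255.240.0
197.182.188.38 AND mask = 197.182.176.0
146.160.178.178 AND mask = 146.160.176.0
No, different subnets (197.182.176.0 vs 146.160.176.0)


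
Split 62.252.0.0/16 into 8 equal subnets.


New prefix = 16 + 3 = 19
Each subnet has 8192 addresses
  62.252.0.0/19
  62.252.32.0/19
  62.252.64.0/19
  62.252.96.0/19
  62.252.128.0/19
  62.252.160.0/19
  62.252.192.0/19
  62.252.224.0/19
Subnets: 62.252.0.0/19, 62.252.32.0/19, 62.252.64.0/19, 62.252.96.0/19, 62.252.128.0/19, 62.252.160.0/19, 62.252.192.0/19, 62.252.224.0/19


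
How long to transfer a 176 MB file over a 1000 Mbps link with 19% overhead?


Effective throughput = 1000 * (1 - 19/100) = 810 Mbps
File size in Mb = 176 * 8 = 1408 Mb
Time = 1408 / 810
Time = 1.7383 seconds


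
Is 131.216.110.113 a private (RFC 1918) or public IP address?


RFC 1918 private ranges:
  10.0.0.0/8 (10.0.0.0 - 10.255.255.255)
  172.16.0.0/12 (172.16.0.0 - 172.31.255.255)
  192.168.0.0/16 (192.168.0.0 - 192.168.255.255)
Public (not in any RFC 1918 range)


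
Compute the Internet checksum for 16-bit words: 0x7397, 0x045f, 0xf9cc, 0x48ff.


Sum all words (with carry folding):
+ 0x7397 = 0x7397
+ 0x045f = 0x77f6
+ 0xf9cc = 0x71c3
+ 0x48ff = 0xbac2
One's complement: ~0xbac2
Checksum = 0x453d


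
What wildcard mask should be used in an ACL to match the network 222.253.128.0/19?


Subnet mask: 255.255.224.0
Wildcard = 255.255.255.255 - subnet mask
255 - 255 = 0
255 - 255 = 0
255 - 224 = 31
255 - 0 = 255
Wildcard: 0.0.31.255


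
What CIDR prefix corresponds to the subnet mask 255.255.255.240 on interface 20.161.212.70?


Binary: 11111111.11111111.11111111.11110000
Count leading 1s
Prefix: /28


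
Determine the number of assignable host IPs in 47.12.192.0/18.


Host bits = 32 - 18 = 14
Total addresses = 2^14 = 16384
Usable = total - 2 (network and broadcast)
Usable hosts: 16382


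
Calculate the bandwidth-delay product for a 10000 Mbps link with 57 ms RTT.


BDP = bandwidth * RTT
= 10000 Mbps * 57 ms
= 10000 * 1e6 * 57 / 1000 bits
= 570000000 bits
= 71250000 bytes
= 69580.0781 KB
BDP = 570000000 bits (71250000 bytes)


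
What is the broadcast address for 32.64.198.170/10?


Network: 32.64.0.0/10
Host bits = 22
Set all host bits to 1:
Broadcast: 32.127.255.255


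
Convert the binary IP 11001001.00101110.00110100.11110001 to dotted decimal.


11001001 = 201
00101110 = 46
00110100 = 52
11110001 = 241
IP: 201.46.52.241


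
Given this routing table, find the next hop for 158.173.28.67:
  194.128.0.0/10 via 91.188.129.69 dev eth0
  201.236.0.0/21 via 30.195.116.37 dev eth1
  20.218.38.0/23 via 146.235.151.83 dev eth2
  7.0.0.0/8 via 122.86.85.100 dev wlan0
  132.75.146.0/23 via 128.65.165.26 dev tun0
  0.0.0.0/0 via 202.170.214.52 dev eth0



Longest prefix match for 158.173.28.67:
  /10 194.128.0.0: no
  /21 201.236.0.0: no
  /23 20.218.38.0: no
  /8 7.0.0.0: no
  /23 132.75.146.0: no
  /0 0.0.0.0: MATCH
Selected: next-hop 202.170.214.52 via eth0 (matched /0)


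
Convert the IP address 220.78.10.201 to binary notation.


220 = 11011100
78 = 01001110
10 = 00001010
201 = 11001001
Binary: 11011100.01001110.00001010.11001001


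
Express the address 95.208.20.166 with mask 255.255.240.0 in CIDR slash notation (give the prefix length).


Binary: 11111111.11111111.11110000.00000000
Count leading 1s
Prefix: /20


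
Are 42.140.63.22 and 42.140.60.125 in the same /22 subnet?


Mask: 255.255.252.0
42.140.63.22 AND mask = 42.140.60.0
42.140.60.125 AND mask = 42.140.60.0
Yes, same subnet (42.140.60.0)


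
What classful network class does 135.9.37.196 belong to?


First octet: 135
Binary: 10000111
10xxxxxx -> Class B (128-191)
Class B, default mask 255.255.0.0 (/16)


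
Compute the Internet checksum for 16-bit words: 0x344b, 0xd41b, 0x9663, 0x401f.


Sum all words (with carry folding):
+ 0x344b = 0x344b
+ 0xd41b = 0x0867
+ 0x9663 = 0x9eca
+ 0x401f = 0xdee9
One's complement: ~0xdee9
Checksum = 0x2116


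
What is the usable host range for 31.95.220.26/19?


Network: 31.95.192.0
Broadcast: 31.95.223.255
First usable = network + 1
Last usable = broadcast - 1
Range: 31.95.192.1 to 31.95.223.254


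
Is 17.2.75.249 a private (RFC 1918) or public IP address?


RFC 1918 private ranges:
  10.0.0.0/8 (10.0.0.0 - 10.255.255.255)
  172.16.0.0/12 (172.16.0.0 - 172.31.255.255)
  192.168.0.0/16 (192.168.0.0 - 192.168.255.255)
Public (not in any RFC 1918 range)


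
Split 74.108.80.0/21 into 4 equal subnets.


New prefix = 21 + 2 = 23
Each subnet has 512 addresses
  74.108.80.0/23
  74.108.82.0/23
  74.108.84.0/23
  74.108.86.0/23
Subnets: 74.108.80.0/23, 74.108.82.0/23, 74.108.84.0/23, 74.108.86.0/23


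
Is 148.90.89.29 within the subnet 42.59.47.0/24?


Subnet network: 42.59.47.0
Test IP AND mask: 148.90.89.0
No, 148.90.89.29 is not in 42.59.47.0/24


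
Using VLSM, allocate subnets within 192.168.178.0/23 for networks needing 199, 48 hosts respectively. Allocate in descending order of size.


199 hosts -> /24 (254 usable): 192.168.178.0/24
48 hosts -> /26 (62 usable): 192.168.179.0/26
Allocation: 192.168.178.0/24 (199 hosts, 254 usable); 192.168.179.0/26 (48 hosts, 62 usable)


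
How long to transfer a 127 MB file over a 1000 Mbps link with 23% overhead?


Effective throughput = 1000 * (1 - 23/100) = 770 Mbps
File size in Mb = 127 * 8 = 1016 Mb
Time = 1016 / 770
Time = 1.3195 seconds


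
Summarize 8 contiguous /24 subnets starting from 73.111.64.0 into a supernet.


Original prefix: /24
Number of subnets: 8 = 2^3
New prefix = 24 - 3 = 21
Supernet: 73.111.64.0/21


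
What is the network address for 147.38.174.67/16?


IP:   10010011.00100110.10101110.01000011
Mask: 11111111.11111111.00000000.00000000
AND operation:
Net:  10010011.00100110.00000000.00000000
Network: 147.38.0.0/16


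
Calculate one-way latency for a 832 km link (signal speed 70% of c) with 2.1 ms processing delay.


Speed = 0.7 * 3e5 km/s = 210000 km/s
Propagation delay = 832 / 210000 = 0.004 s = 3.9619 ms
Processing delay = 2.1 ms
Total one-way latency = 6.0619 ms


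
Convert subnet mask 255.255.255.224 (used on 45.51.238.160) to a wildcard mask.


Subnet mask: 255.255.255.224
Wildcard = 255.255.255.255 - subnet mask
255 - 255 = 0
255 - 255 = 0
255 - 255 = 0
255 - 224 = 31
Wildcard: 0.0.0.31


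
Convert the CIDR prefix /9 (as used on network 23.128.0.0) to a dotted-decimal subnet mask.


/9 means 9 network bits, 23 host bits
Binary: 11111111100000000000000000000000
Mask: 255.128.0.0


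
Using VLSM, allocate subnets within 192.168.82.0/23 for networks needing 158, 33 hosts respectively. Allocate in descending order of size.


158 hosts -> /24 (254 usable): 192.168.82.0/24
33 hosts -> /26 (62 usable): 192.168.83.0/26
Allocation: 192.168.82.0/24 (158 hosts, 254 usable); 192.168.83.0/26 (33 hosts, 62 usable)


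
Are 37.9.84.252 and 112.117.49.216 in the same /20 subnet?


Mask: 255.255.240.0
37.9.84.252 AND mask = 37.9.80.0
112.117.49.216 AND mask = 112.117.48.0
No, different subnets (37.9.80.0 vs 112.117.48.0)


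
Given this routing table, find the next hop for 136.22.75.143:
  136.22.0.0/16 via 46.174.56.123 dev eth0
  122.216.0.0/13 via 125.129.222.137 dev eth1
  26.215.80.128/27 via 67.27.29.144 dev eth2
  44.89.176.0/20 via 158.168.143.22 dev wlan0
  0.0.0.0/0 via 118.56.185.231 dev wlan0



Longest prefix match for 136.22.75.143:
  /16 136.22.0.0: MATCH
  /13 122.216.0.0: no
  /27 26.215.80.128: no
  /20 44.89.176.0: no
  /0 0.0.0.0: MATCH
Selected: next-hop 46.174.56.123 via eth0 (matched /16)


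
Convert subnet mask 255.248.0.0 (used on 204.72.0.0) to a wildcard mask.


Subnet mask: 255.248.0.0
Wildcard = 255.255.255.255 - subnet mask
255 - 255 = 0
255 - 248 = 7
255 - 0 = 255
255 - 0 = 255
Wildcard: 0.7.255.255


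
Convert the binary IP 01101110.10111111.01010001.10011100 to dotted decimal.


01101110 = 110
10111111 = 191
01010001 = 81
10011100 = 156
IP: 110.191.81.156


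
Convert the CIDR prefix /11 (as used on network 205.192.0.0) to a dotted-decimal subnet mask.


/11 means 11 network bits, 21 host bits
Binary: 11111111111000000000000000000000
Mask: 255.224.0.0


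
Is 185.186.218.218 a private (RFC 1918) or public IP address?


RFC 1918 private ranges:
  10.0.0.0/8 (10.0.0.0 - 10.255.255.255)
  172.16.0.0/12 (172.16.0.0 - 172.31.255.255)
  192.168.0.0/16 (192.168.0.0 - 192.168.255.255)
Public (not in any RFC 1918 range)


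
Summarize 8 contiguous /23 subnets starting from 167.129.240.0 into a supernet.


Original prefix: /23
Number of subnets: 8 = 2^3
New prefix = 23 - 3 = 20
Supernet: 167.129.240.0/20


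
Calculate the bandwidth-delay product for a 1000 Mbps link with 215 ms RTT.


BDP = bandwidth * RTT
= 1000 Mbps * 215 ms
= 1000 * 1e6 * 215 / 1000 bits
= 215000000 bits
= 26875000 bytes
= 26245.1172 KB
BDP = 215000000 bits (26875000 bytes)


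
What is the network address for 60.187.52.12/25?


IP:   00111100.10111011.00110100.00001100
Mask: 11111111.11111111.11111111.10000000
AND operation:
Net:  00111100.10111011.00110100.00000000
Network: 60.187.52.0/25


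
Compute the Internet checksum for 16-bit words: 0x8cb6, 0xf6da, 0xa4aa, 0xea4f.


Sum all words (with carry folding):
+ 0x8cb6 = 0x8cb6
+ 0xf6da = 0x8391
+ 0xa4aa = 0x283c
+ 0xea4f = 0x128c
One's complement: ~0x128c
Checksum = 0xed73


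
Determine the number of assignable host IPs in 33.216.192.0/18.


Host bits = 32 - 18 = 14
Total addresses = 2^14 = 16384
Usable = total - 2 (network and broadcast)
Usable hosts: 16382


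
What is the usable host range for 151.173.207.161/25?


Network: 151.173.207.128
Broadcast: 151.173.207.255
First usable = network + 1
Last usable = broadcast - 1
Range: 151.173.207.129 to 151.173.207.254


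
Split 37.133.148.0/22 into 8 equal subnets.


New prefix = 22 + 3 = 25
Each subnet has 128 addresses
  37.133.148.0/25
  37.133.148.128/25
  37.133.149.0/25
  37.133.149.128/25
  37.133.150.0/25
  37.133.150.128/25
  37.133.151.0/25
  37.133.151.128/25
Subnets: 37.133.148.0/25, 37.133.148.128/25, 37.133.149.0/25, 37.133.149.128/25, 37.133.150.0/25, 37.133.150.128/25, 37.133.151.0/25, 37.133.151.128/25


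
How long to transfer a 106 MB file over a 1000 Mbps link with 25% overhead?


Effective throughput = 1000 * (1 - 25/100) = 750 Mbps
File size in Mb = 106 * 8 = 848 Mb
Time = 848 / 750
Time = 1.1307 seconds


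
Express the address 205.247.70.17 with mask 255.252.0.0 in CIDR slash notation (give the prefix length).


Binary: 11111111.11111100.00000000.00000000
Count leading 1s
Prefix: /14


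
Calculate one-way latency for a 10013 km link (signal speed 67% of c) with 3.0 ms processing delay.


Speed = 0.67 * 3e5 km/s = 201000 km/s
Propagation delay = 10013 / 201000 = 0.0498 s = 49.8159 ms
Processing delay = 3.0 ms
Total one-way latency = 52.8159 ms


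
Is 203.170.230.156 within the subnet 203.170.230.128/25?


Subnet network: 203.170.230.128
Test IP AND mask: 203.170.230.128
Yes, 203.170.230.156 is in 203.170.230.128/25


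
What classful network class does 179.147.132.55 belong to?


First octet: 179
Binary: 10110011
10xxxxxx -> Class B (128-191)
Class B, default mask 255.255.0.0 (/16)


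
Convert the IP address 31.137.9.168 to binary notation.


31 = 00011111
137 = 10001001
9 = 00001001
168 = 10101000
Binary: 00011111.10001001.00001001.10101000


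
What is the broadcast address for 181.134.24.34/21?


Network: 181.134.24.0/21
Host bits = 11
Set all host bits to 1:
Broadcast: 181.134.31.255


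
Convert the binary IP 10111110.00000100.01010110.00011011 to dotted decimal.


10111110 = 190
00000100 = 4
01010110 = 86
00011011 = 27
IP: 190.4.86.27


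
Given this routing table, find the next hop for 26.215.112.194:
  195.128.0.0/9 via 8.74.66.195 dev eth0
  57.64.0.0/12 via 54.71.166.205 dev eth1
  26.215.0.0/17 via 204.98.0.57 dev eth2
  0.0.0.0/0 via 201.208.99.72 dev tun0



Longest prefix match for 26.215.112.194:
  /9 195.128.0.0: no
  /12 57.64.0.0: no
  /17 26.215.0.0: MATCH
  /0 0.0.0.0: MATCH
Selected: next-hop 204.98.0.57 via eth2 (matched /17)


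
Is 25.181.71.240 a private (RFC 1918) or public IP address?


RFC 1918 private ranges:
  10.0.0.0/8 (10.0.0.0 - 10.255.255.255)
  172.16.0.0/12 (172.16.0.0 - 172.31.255.255)
  192.168.0.0/16 (192.168.0.0 - 192.168.255.255)
Public (not in any RFC 1918 range)


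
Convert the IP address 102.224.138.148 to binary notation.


102 = 01100110
224 = 11100000
138 = 10001010
148 = 10010100
Binary: 01100110.11100000.10001010.10010100


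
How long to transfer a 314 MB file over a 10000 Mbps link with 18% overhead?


Effective throughput = 10000 * (1 - 18/100) = 8200 Mbps
File size in Mb = 314 * 8 = 2512 Mb
Time = 2512 / 8200
Time = 0.3063 seconds


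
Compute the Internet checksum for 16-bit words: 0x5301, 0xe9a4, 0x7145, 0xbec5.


Sum all words (with carry folding):
+ 0x5301 = 0x5301
+ 0xe9a4 = 0x3ca6
+ 0x7145 = 0xadeb
+ 0xbec5 = 0x6cb1
One's complement: ~0x6cb1
Checksum = 0x934e


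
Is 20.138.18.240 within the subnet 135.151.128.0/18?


Subnet network: 135.151.128.0
Test IP AND mask: 20.138.0.0
No, 20.138.18.240 is not in 135.151.128.0/18


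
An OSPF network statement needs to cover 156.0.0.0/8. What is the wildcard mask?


Subnet mask: 255.0.0.0
Wildcard = 255.255.255.255 - subnet mask
255 - 255 = 0
255 - 0 = 255
255 - 0 = 255
255 - 0 = 255
Wildcard: 0.255.255.255


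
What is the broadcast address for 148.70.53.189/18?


Network: 148.70.0.0/18
Host bits = 14
Set all host bits to 1:
Broadcast: 148.70.63.255


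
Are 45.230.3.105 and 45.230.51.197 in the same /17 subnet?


Mask: 255.255.128.0
45.230.3.105 AND mask = 45.230.0.0
45.230.51.197 AND mask = 45.230.0.0
Yes, same subnet (45.230.0.0)


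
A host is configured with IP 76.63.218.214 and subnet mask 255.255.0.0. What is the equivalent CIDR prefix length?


Binary: 11111111.11111111.00000000.00000000
Count leading 1s
Prefix: /16


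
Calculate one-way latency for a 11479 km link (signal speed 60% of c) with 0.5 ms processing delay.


Speed = 0.6 * 3e5 km/s = 180000 km/s
Propagation delay = 11479 / 180000 = 0.0638 s = 63.7722 ms
Processing delay = 0.5 ms
Total one-way latency = 64.2722 ms


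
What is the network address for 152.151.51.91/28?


IP:   10011000.10010111.00110011.01011011
Mask: 11111111.11111111.11111111.11110000
AND operation:
Net:  10011000.10010111.00110011.01010000
Network: 152.151.51.80/28


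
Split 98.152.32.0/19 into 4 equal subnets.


New prefix = 19 + 2 = 21
Each subnet has 2048 addresses
  98.152.32.0/21
  98.152.40.0/21
  98.152.48.0/21
  98.152.56.0/21
Subnets: 98.152.32.0/21, 98.152.40.0/21, 98.152.48.0/21, 98.152.56.0/21


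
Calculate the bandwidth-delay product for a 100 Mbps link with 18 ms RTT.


BDP = bandwidth * RTT
= 100 Mbps * 18 ms
= 100 * 1e6 * 18 / 1000 bits
= 1800000 bits
= 225000 bytes
= 219.7266 KB
BDP = 1800000 bits (225000 bytes)


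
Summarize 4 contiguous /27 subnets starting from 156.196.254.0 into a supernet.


Original prefix: /27
Number of subnets: 4 = 2^2
New prefix = 27 - 2 = 25
Supernet: 156.196.254.0/25


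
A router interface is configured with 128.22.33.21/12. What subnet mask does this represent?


/12 means 12 network bits, 20 host bits
Binary: 11111111111100000000000000000000
Mask: 255.240.0.0


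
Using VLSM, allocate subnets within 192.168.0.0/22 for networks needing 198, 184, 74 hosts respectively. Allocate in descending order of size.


198 hosts -> /24 (254 usable): 192.168.0.0/24
184 hosts -> /24 (254 usable): 192.168.1.0/24
74 hosts -> /25 (126 usable): 192.168.2.0/25
Allocation: 192.168.0.0/24 (198 hosts, 254 usable); 192.168.1.0/24 (184 hosts, 254 usable); 192.168.2.0/25 (74 hosts, 126 usable)


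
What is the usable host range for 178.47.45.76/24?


Network: 178.47.45.0
Broadcast: 178.47.45.255
First usable = network + 1
Last usable = broadcast - 1
Range: 178.47.45.1 to 178.47.45.254


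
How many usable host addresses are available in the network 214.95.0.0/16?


Host bits = 32 - 16 = 16
Total addresses = 2^16 = 65536
Usable = total - 2 (network and broadcast)
Usable hosts: 65534


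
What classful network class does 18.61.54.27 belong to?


First octet: 18
Binary: 00010010
0xxxxxxx -> Class A (1-126)
Class A, default mask 255.0.0.0 (/8)


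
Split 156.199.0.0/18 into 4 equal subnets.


New prefix = 18 + 2 = 20
Each subnet has 4096 addresses
  156.199.0.0/20
  156.199.16.0/20
  156.199.32.0/20
  156.199.48.0/20
Subnets: 156.199.0.0/20, 156.199.16.0/20, 156.199.32.0/20, 156.199.48.0/20


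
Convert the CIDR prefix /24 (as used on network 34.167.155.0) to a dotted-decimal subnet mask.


/24 means 24 network bits, 8 host bits
Binary: 11111111111111111111111100000000
Mask: 255.255.255.0


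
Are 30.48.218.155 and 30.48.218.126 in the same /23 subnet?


Mask: 255.255.254.0
30.48.218.155 AND mask = 30.48.218.0
30.48.218.126 AND mask = 30.48.218.0
Yes, same subnet (30.48.218.0)


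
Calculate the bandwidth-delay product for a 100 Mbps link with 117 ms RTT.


BDP = bandwidth * RTT
= 100 Mbps * 117 ms
= 100 * 1e6 * 117 / 1000 bits
= 11700000 bits
= 1462500 bytes
= 1428.2227 KB
BDP = 11700000 bits (1462500 bytes)


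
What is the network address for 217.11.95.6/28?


IP:   11011001.00001011.01011111.00000110
Mask: 11111111.11111111.11111111.11110000
AND operation:
Net:  11011001.00001011.01011111.00000000
Network: 217.11.95.0/28


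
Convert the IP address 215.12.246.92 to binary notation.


215 = 11010111
12 = 00001100
246 = 11110110
92 = 01011100
Binary: 11010111.00001100.11110110.01011100


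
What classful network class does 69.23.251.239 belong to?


First octet: 69
Binary: 01000101
0xxxxxxx -> Class A (1-126)
Class A, default mask 255.0.0.0 (/8)


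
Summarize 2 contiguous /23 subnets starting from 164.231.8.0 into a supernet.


Original prefix: /23
Number of subnets: 2 = 2^1
New prefix = 23 - 1 = 22
Supernet: 164.231.8.0/22


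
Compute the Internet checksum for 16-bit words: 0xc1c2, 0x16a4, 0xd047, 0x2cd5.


Sum all words (with carry folding):
+ 0xc1c2 = 0xc1c2
+ 0x16a4 = 0xd866
+ 0xd047 = 0xa8ae
+ 0x2cd5 = 0xd583
One's complement: ~0xd583
Checksum = 0x2a7c


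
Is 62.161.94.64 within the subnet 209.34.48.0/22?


Subnet network: 209.34.48.0
Test IP AND mask: 62.161.92.0
No, 62.161.94.64 is not in 209.34.48.0/22


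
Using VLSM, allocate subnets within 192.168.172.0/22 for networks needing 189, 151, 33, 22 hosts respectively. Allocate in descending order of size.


189 hosts -> /24 (254 usable): 192.168.172.0/24
151 hosts -> /24 (254 usable): 192.168.173.0/24
33 hosts -> /26 (62 usable): 192.168.174.0/26
22 hosts -> /27 (30 usable): 192.168.174.64/27
Allocation: 192.168.172.0/24 (189 hosts, 254 usable); 192.168.173.0/24 (151 hosts, 254 usable); 192.168.174.0/26 (33 hosts, 62 usable); 192.168.174.64/27 (22 hosts, 30 usable)


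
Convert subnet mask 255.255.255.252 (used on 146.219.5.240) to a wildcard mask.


Subnet mask: 255.255.255.252
Wildcard = 255.255.255.255 - subnet mask
255 - 255 = 0
255 - 255 = 0
255 - 255 = 0
255 - 252 = 3
Wildcard: 0.0.0.3


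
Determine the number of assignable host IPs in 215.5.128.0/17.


Host bits = 32 - 17 = 15
Total addresses = 2^15 = 32768
Usable = total - 2 (network and broadcast)
Usable hosts: 32766


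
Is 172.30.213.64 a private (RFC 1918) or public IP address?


RFC 1918 private ranges:
  10.0.0.0/8 (10.0.0.0 - 10.255.255.255)
  172.16.0.0/12 (172.16.0.0 - 172.31.255.255)
  192.168.0.0/16 (192.168.0.0 - 192.168.255.255)
Private (in 172.16.0.0/12)


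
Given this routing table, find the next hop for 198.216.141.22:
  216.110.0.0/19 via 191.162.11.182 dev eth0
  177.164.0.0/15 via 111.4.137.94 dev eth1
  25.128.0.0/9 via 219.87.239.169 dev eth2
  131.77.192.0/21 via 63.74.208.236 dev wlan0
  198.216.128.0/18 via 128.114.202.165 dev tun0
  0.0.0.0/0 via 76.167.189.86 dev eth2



Longest prefix match for 198.216.141.22:
  /19 216.110.0.0: no
  /15 177.164.0.0: no
  /9 25.128.0.0: no
  /21 131.77.192.0: no
  /18 198.216.128.0: MATCH
  /0 0.0.0.0: MATCH
Selected: next-hop 128.114.202.165 via tun0 (matched /18)


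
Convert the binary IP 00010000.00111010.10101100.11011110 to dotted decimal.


00010000 = 16
00111010 = 58
10101100 = 172
11011110 = 222
IP: 16.58.172.222


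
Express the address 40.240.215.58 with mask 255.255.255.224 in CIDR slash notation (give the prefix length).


Binary: 11111111.11111111.11111111.11100000
Count leading 1s
Prefix: /27


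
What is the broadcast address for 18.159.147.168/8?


Network: 18.0.0.0/8
Host bits = 24
Set all host bits to 1:
Broadcast: 18.255.255.255


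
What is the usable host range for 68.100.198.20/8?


Network: 68.0.0.0
Broadcast: 68.255.255.255
First usable = network + 1
Last usable = broadcast - 1
Range: 68.0.0.1 to 68.255.255.254


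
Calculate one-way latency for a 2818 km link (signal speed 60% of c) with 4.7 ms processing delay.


Speed = 0.6 * 3e5 km/s = 180000 km/s
Propagation delay = 2818 / 180000 = 0.0157 s = 15.6556 ms
Processing delay = 4.7 ms
Total one-way latency = 20.3556 ms


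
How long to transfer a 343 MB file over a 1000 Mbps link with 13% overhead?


Effective throughput = 1000 * (1 - 13/100) = 870 Mbps
File size in Mb = 343 * 8 = 2744 Mb
Time = 2744 / 870
Time = 3.154 seconds


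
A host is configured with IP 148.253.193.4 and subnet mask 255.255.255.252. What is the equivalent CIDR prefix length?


Binary: 11111111.11111111.11111111.11111100
Count leading 1s
Prefix: /30


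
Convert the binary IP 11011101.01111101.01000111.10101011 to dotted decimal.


11011101 = 221
01111101 = 125
01000111 = 71
10101011 = 171
IP: 221.125.71.171


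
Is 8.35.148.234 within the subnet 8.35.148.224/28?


Subnet network: 8.35.148.224
Test IP AND mask: 8.35.148.224
Yes, 8.35.148.234 is in 8.35.148.224/28


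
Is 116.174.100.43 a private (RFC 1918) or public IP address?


RFC 1918 private ranges:
  10.0.0.0/8 (10.0.0.0 - 10.255.255.255)
  172.16.0.0/12 (172.16.0.0 - 172.31.255.255)
  192.168.0.0/16 (192.168.0.0 - 192.168.255.255)
Public (not in any RFC 1918 range)


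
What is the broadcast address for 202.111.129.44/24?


Network: 202.111.129.0/24
Host bits = 8
Set all host bits to 1:
Broadcast: 202.111.129.255


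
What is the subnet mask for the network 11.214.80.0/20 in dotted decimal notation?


/20 means 20 network bits, 12 host bits
Binary: 11111111111111111111000000000000
Mask: 255.255.240.0


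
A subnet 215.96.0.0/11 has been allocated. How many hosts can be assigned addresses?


Host bits = 32 - 11 = 21
Total addresses = 2^21 = 2097152
Usable = total - 2 (network and broadcast)
Usable hosts: 2097150


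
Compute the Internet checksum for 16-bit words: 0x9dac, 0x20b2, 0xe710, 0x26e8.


Sum all words (with carry folding):
+ 0x9dac = 0x9dac
+ 0x20b2 = 0xbe5e
+ 0xe710 = 0xa56f
+ 0x26e8 = 0xcc57
One's complement: ~0xcc57
Checksum = 0x33a8


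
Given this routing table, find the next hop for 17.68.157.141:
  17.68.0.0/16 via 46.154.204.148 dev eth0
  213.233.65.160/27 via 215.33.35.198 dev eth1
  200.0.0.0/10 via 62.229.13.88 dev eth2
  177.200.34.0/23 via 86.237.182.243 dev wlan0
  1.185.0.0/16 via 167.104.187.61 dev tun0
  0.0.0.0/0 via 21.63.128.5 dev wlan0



Longest prefix match for 17.68.157.141:
  /16 17.68.0.0: MATCH
  /27 213.233.65.160: no
  /10 200.0.0.0: no
  /23 177.200.34.0: no
  /16 1.185.0.0: no
  /0 0.0.0.0: MATCH
Selected: next-hop 46.154.204.148 via eth0 (matched /16)


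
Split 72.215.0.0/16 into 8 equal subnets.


New prefix = 16 + 3 = 19
Each subnet has 8192 addresses
  72.215.0.0/19
  72.215.32.0/19
  72.215.64.0/19
  72.215.96.0/19
  72.215.128.0/19
  72.215.160.0/19
  72.215.192.0/19
  72.215.224.0/19
Subnets: 72.215.0.0/19, 72.215.32.0/19, 72.215.64.0/19, 72.215.96.0/19, 72.215.128.0/19, 72.215.160.0/19, 72.215.192.0/19, 72.215.224.0/19


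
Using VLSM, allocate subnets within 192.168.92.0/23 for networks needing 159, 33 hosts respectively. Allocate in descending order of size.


159 hosts -> /24 (254 usable): 192.168.92.0/24
33 hosts -> /26 (62 usable): 192.168.93.0/26
Allocation: 192.168.92.0/24 (159 hosts, 254 usable); 192.168.93.0/26 (33 hosts, 62 usable)


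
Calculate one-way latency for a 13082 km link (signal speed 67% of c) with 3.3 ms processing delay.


Speed = 0.67 * 3e5 km/s = 201000 km/s
Propagation delay = 13082 / 201000 = 0.0651 s = 65.0846 ms
Processing delay = 3.3 ms
Total one-way latency = 68.3846 ms


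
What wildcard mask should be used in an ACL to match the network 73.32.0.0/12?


Subnet mask: 255.240.0.0
Wildcard = 255.255.255.255 - subnet mask
255 - 255 = 0
255 - 240 = 15
255 - 0 = 255
255 - 0 = 255
Wildcard: 0.15.255.255


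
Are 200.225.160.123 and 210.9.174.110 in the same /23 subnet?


Mask: 255.255.254.0
200.225.160.123 AND mask = 200.225.160.0
210.9.174.110 AND mask = 210.9.174.0
No, different subnets (200.225.160.0 vs 210.9.174.0)


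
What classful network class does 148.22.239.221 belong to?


First octet: 148
Binary: 10010100
10xxxxxx -> Class B (128-191)
Class B, default mask 255.255.0.0 (/16)


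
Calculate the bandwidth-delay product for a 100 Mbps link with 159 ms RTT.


BDP = bandwidth * RTT
= 100 Mbps * 159 ms
= 100 * 1e6 * 159 / 1000 bits
= 15900000 bits
= 1987500 bytes
= 1940.918 KB
BDP = 15900000 bits (1987500 bytes)


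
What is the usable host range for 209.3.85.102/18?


Network: 209.3.64.0
Broadcast: 209.3.127.255
First usable = network + 1
Last usable = broadcast - 1
Range: 209.3.64.1 to 209.3.127.254


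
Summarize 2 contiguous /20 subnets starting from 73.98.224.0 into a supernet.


Original prefix: /20
Number of subnets: 2 = 2^1
New prefix = 20 - 1 = 19
Supernet: 73.98.224.0/19


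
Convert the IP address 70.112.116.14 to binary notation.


70 = 01000110
112 = 01110000
116 = 01110100
14 = 00001110
Binary: 01000110.01110000.01110100.00001110


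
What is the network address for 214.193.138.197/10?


IP:   11010110.11000001.10001010.11000101
Mask: 11111111.11000000.00000000.00000000
AND operation:
Net:  11010110.11000000.00000000.00000000
Network: 214.192.0.0/10


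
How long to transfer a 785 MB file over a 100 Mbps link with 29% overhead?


Effective throughput = 100 * (1 - 29/100) = 71 Mbps
File size in Mb = 785 * 8 = 6280 Mb
Time = 6280 / 71
Time = 88.4507 seconds


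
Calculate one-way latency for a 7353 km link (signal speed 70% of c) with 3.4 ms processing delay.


Speed = 0.7 * 3e5 km/s = 210000 km/s
Propagation delay = 7353 / 210000 = 0.035 s = 35.0143 ms
Processing delay = 3.4 ms
Total one-way latency = 38.4143 ms


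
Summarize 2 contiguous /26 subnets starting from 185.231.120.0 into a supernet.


Original prefix: /26
Number of subnets: 2 = 2^1
New prefix = 26 - 1 = 25
Supernet: 185.231.120.0/25


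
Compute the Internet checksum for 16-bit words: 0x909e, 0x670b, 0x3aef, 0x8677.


Sum all words (with carry folding):
+ 0x909e = 0x909e
+ 0x670b = 0xf7a9
+ 0x3aef = 0x3299
+ 0x8677 = 0xb910
One's complement: ~0xb910
Checksum = 0x46ef


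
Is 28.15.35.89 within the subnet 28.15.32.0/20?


Subnet network: 28.15.32.0
Test IP AND mask: 28.15.32.0
Yes, 28.15.35.89 is in 28.15.32.0/20


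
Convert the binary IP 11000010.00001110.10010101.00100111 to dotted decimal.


11000010 = 194
00001110 = 14
10010101 = 149
00100111 = 39
IP: 194.14.149.39


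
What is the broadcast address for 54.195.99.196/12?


Network: 54.192.0.0/12
Host bits = 20
Set all host bits to 1:
Broadcast: 54.207.255.255


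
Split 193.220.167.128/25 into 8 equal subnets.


New prefix = 25 + 3 = 28
Each subnet has 16 addresses
  193.220.167.128/28
  193.220.167.144/28
  193.220.167.160/28
  193.220.167.176/28
  193.220.167.192/28
  193.220.167.208/28
  193.220.167.224/28
  193.220.167.240/28
Subnets: 193.220.167.128/28, 193.220.167.144/28, 193.220.167.160/28, 193.220.167.176/28, 193.220.167.192/28, 193.220.167.208/28, 193.220.167.224/28, 193.220.167.240/28


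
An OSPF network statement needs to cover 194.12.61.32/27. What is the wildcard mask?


Subnet mask: 255.255.255.224
Wildcard = 255.255.255.255 - subnet mask
255 - 255 = 0
255 - 255 = 0
255 - 255 = 0
255 - 224 = 31
Wildcard: 0.0.0.31


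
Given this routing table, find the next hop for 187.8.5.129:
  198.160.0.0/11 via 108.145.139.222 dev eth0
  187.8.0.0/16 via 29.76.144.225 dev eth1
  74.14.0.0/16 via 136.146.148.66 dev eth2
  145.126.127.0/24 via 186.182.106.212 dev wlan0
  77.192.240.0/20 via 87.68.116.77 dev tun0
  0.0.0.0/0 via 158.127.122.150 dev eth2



Longest prefix match for 187.8.5.129:
  /11 198.160.0.0: no
  /16 187.8.0.0: MATCH
  /16 74.14.0.0: no
  /24 145.126.127.0: no
  /20 77.192.240.0: no
  /0 0.0.0.0: MATCH
Selected: next-hop 29.76.144.225 via eth1 (matched /16)
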